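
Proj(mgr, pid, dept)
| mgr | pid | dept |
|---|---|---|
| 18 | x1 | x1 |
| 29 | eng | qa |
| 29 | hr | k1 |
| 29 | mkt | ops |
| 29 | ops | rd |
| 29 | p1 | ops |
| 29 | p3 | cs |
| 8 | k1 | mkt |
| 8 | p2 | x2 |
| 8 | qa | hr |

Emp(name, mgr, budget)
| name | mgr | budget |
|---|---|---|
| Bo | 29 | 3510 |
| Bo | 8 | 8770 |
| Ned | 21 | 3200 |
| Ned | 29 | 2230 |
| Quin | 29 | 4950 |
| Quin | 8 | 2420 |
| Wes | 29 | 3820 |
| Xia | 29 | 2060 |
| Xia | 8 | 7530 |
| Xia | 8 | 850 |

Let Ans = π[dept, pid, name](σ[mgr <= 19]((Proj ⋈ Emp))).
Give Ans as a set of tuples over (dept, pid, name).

{(hr, qa, Bo), (hr, qa, Quin), (hr, qa, Xia), (mkt, k1, Bo), (mkt, k1, Quin), (mkt, k1, Xia), (x2, p2, Bo), (x2, p2, Quin), (x2, p2, Xia)}

Joining Proj and Emp on mgr yields {(29, eng, qa, Bo, 3510), (29, eng, qa, Ned, 2230), (29, eng, qa, Quin, 4950), (29, eng, qa, Wes, 3820), (29, eng, qa, Xia, 2060), (29, hr, k1, Bo, 3510), (29, hr, k1, Ned, 2230), (29, hr, k1, Quin, 4950), (29, hr, k1, Wes, 3820), (29, hr, k1, Xia, 2060), (29, mkt, ops, Bo, 3510), (29, mkt, ops, Ned, 2230), (29, mkt, ops, Quin, 4950), (29, mkt, ops, Wes, 3820), (29, mkt, ops, Xia, 2060), (29, ops, rd, Bo, 3510), (29, ops, rd, Ned, 2230), (29, ops, rd, Quin, 4950), (29, ops, rd, Wes, 3820), (29, ops, rd, Xia, 2060), (29, p1, ops, Bo, 3510), (29, p1, ops, Ned, 2230), (29, p1, ops, Quin, 4950), (29, p1, ops, Wes, 3820), (29, p1, ops, Xia, 2060), (29, p3, cs, Bo, 3510), (29, p3, cs, Ned, 2230), (29, p3, cs, Quin, 4950), (29, p3, cs, Wes, 3820), (29, p3, cs, Xia, 2060), (8, k1, mkt, Bo, 8770), (8, k1, mkt, Quin, 2420), (8, k1, mkt, Xia, 7530), (8, k1, mkt, Xia, 850), (8, p2, x2, Bo, 8770), (8, p2, x2, Quin, 2420), (8, p2, x2, Xia, 7530), (8, p2, x2, Xia, 850), (8, qa, hr, Bo, 8770), (8, qa, hr, Quin, 2420), (8, qa, hr, Xia, 7530), (8, qa, hr, Xia, 850)}.
σ[mgr <= 19]: keep tuples satisfying mgr <= 19 → {(8, k1, mkt, Bo, 8770), (8, k1, mkt, Quin, 2420), (8, k1, mkt, Xia, 7530), (8, k1, mkt, Xia, 850), (8, p2, x2, Bo, 8770), (8, p2, x2, Quin, 2420), (8, p2, x2, Xia, 7530), (8, p2, x2, Xia, 850), (8, qa, hr, Bo, 8770), (8, qa, hr, Quin, 2420), (8, qa, hr, Xia, 7530), (8, qa, hr, Xia, 850)}
Projecting to dept, pid, name (3 duplicate(s) eliminated): {(hr, qa, Bo), (hr, qa, Quin), (hr, qa, Xia), (mkt, k1, Bo), (mkt, k1, Quin), (mkt, k1, Xia), (x2, p2, Bo), (x2, p2, Quin), (x2, p2, Xia)}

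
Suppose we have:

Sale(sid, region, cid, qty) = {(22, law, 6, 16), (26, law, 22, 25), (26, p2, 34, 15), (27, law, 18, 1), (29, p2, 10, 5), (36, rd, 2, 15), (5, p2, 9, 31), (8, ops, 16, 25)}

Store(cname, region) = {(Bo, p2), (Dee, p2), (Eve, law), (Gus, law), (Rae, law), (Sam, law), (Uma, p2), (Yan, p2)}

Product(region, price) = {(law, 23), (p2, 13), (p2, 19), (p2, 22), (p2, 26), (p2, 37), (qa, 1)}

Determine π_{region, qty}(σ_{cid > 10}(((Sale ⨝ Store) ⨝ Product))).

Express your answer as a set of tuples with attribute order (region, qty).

{(law, 1), (law, 25), (p2, 15)}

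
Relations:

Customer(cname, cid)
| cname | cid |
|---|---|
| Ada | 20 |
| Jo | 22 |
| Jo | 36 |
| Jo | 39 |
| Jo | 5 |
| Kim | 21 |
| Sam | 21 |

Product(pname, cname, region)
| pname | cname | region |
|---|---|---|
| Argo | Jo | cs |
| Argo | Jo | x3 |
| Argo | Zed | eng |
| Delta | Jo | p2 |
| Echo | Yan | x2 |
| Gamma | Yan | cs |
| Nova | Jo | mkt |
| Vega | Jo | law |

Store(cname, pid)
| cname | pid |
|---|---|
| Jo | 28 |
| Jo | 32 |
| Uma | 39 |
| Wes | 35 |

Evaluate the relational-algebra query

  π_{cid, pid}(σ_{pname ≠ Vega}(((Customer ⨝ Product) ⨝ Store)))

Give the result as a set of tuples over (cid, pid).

{(22, 28), (22, 32), (36, 28), (36, 32), (39, 28), (39, 32), (5, 28), (5, 32)}

Natural join on cname: {(Jo, 22, Argo, cs), (Jo, 22, Argo, x3), (Jo, 22, Delta, p2), (Jo, 22, Nova, mkt), (Jo, 22, Vega, law), (Jo, 36, Argo, cs), (Jo, 36, Argo, x3), (Jo, 36, Delta, p2), (Jo, 36, Nova, mkt), (Jo, 36, Vega, law), (Jo, 39, Argo, cs), (Jo, 39, Argo, x3), (Jo, 39, Delta, p2), (Jo, 39, Nova, mkt), (Jo, 39, Vega, law), (Jo, 5, Argo, cs), (Jo, 5, Argo, x3), (Jo, 5, Delta, p2), (Jo, 5, Nova, mkt), (Jo, 5, Vega, law)}
Natural join on cname: {(Jo, 22, Argo, cs, 28), (Jo, 22, Argo, cs, 32), (Jo, 22, Argo, x3, 28), (Jo, 22, Argo, x3, 32), (Jo, 22, Delta, p2, 28), (Jo, 22, Delta, p2, 32), (Jo, 22, Nova, mkt, 28), (Jo, 22, Nova, mkt, 32), (Jo, 22, Vega, law, 28), (Jo, 22, Vega, law, 32), (Jo, 36, Argo, cs, 28), (Jo, 36, Argo, cs, 32), (Jo, 36, Argo, x3, 28), (Jo, 36, Argo, x3, 32), (Jo, 36, Delta, p2, 28), (Jo, 36, Delta, p2, 32), (Jo, 36, Nova, mkt, 28), (Jo, 36, Nova, mkt, 32), (Jo, 36, Vega, law, 28), (Jo, 36, Vega, law, 32), (Jo, 39, Argo, cs, 28), (Jo, 39, Argo, cs, 32), (Jo, 39, Argo, x3, 28), (Jo, 39, Argo, x3, 32), (Jo, 39, Delta, p2, 28), (Jo, 39, Delta, p2, 32), (Jo, 39, Nova, mkt, 28), (Jo, 39, Nova, mkt, 32), (Jo, 39, Vega, law, 28), (Jo, 39, Vega, law, 32), (Jo, 5, Argo, cs, 28), (Jo, 5, Argo, cs, 32), (Jo, 5, Argo, x3, 28), (Jo, 5, Argo, x3, 32), (Jo, 5, Delta, p2, 28), (Jo, 5, Delta, p2, 32), (Jo, 5, Nova, mkt, 28), (Jo, 5, Nova, mkt, 32), (Jo, 5, Vega, law, 28), (Jo, 5, Vega, law, 32)}
Apply σ_{pname ≠ Vega}; surviving tuples: {(Jo, 22, Argo, cs, 28), (Jo, 22, Argo, cs, 32), (Jo, 22, Argo, x3, 28), (Jo, 22, Argo, x3, 32), (Jo, 22, Delta, p2, 28), (Jo, 22, Delta, p2, 32), (Jo, 22, Nova, mkt, 28), (Jo, 22, Nova, mkt, 32), (Jo, 36, Argo, cs, 28), (Jo, 36, Argo, cs, 32), (Jo, 36, Argo, x3, 28), (Jo, 36, Argo, x3, 32), (Jo, 36, Delta, p2, 28), (Jo, 36, Delta, p2, 32), (Jo, 36, Nova, mkt, 28), (Jo, 36, Nova, mkt, 32), (Jo, 39, Argo, cs, 28), (Jo, 39, Argo, cs, 32), (Jo, 39, Argo, x3, 28), (Jo, 39, Argo, x3, 32), (Jo, 39, Delta, p2, 28), (Jo, 39, Delta, p2, 32), (Jo, 39, Nova, mkt, 28), (Jo, 39, Nova, mkt, 32), (Jo, 5, Argo, cs, 28), (Jo, 5, Argo, cs, 32), (Jo, 5, Argo, x3, 28), (Jo, 5, Argo, x3, 32), (Jo, 5, Delta, p2, 28), (Jo, 5, Delta, p2, 32), (Jo, 5, Nova, mkt, 28), (Jo, 5, Nova, mkt, 32)}
Projecting to cid, pid (24 duplicate(s) eliminated): {(22, 28), (22, 32), (36, 28), (36, 32), (39, 28), (39, 32), (5, 28), (5, 32)}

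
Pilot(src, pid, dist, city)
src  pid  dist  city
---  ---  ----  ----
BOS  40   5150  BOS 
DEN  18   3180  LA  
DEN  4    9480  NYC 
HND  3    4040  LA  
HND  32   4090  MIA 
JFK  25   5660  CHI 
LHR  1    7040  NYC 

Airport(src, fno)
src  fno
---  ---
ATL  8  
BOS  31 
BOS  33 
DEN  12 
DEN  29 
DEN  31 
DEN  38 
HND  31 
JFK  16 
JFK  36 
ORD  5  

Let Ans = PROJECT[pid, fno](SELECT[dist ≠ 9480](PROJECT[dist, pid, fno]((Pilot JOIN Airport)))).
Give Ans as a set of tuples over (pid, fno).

Joining Pilot and Airport on src yields {(BOS, 40, 5150, BOS, 31), (BOS, 40, 5150, BOS, 33), (DEN, 18, 3180, LA, 12), (DEN, 18, 3180, LA, 29), (DEN, 18, 3180, LA, 31), (DEN, 18, 3180, LA, 38), (DEN, 4, 9480, NYC, 12), (DEN, 4, 9480, NYC, 29), (DEN, 4, 9480, NYC, 31), (DEN, 4, 9480, NYC, 38), (HND, 3, 4040, LA, 31), (HND, 32, 4090, MIA, 31), (JFK, 25, 5660, CHI, 16), (JFK, 25, 5660, CHI, 36)}.
Keep only column(s) dist, pid, fno: {(3180, 18, 12), (3180, 18, 29), (3180, 18, 31), (3180, 18, 38), (4040, 3, 31), (4090, 32, 31), (5150, 40, 31), (5150, 40, 33), (5660, 25, 16), (5660, 25, 36), (9480, 4, 12), (9480, 4, 29), (9480, 4, 31), (9480, 4, 38)}
σ[dist ≠ 9480]: keep tuples satisfying dist ≠ 9480 → {(3180, 18, 12), (3180, 18, 29), (3180, 18, 31), (3180, 18, 38), (4040, 3, 31), (4090, 32, 31), (5150, 40, 31), (5150, 40, 33), (5660, 25, 16), (5660, 25, 36)}
Keep only column(s) pid, fno: {(18, 12), (18, 29), (18, 31), (18, 38), (25, 16), (25, 36), (3, 31), (32, 31), (40, 31), (40, 33)}

{(18, 12), (18, 29), (18, 31), (18, 38), (25, 16), (25, 36), (3, 31), (32, 31), (40, 31), (40, 33)}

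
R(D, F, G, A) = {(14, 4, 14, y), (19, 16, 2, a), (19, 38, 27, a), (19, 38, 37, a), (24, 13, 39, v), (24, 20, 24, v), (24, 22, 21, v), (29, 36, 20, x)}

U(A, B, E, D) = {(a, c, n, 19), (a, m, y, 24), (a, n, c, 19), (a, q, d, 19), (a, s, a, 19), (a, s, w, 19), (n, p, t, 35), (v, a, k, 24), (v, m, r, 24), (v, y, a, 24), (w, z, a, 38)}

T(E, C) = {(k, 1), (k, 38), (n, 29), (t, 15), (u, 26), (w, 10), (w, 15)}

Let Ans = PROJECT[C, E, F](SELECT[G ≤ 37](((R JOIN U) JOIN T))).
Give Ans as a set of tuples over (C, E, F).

{(1, k, 20), (1, k, 22), (10, w, 16), (10, w, 38), (15, w, 16), (15, w, 38), (29, n, 16), (29, n, 38), (38, k, 20), (38, k, 22)}

R ⋈ U (natural join on D, A): {(19, 16, 2, a, c, n), (19, 16, 2, a, n, c), (19, 16, 2, a, q, d), (19, 16, 2, a, s, a), (19, 16, 2, a, s, w), (19, 38, 27, a, c, n), (19, 38, 27, a, n, c), (19, 38, 27, a, q, d), (19, 38, 27, a, s, a), (19, 38, 27, a, s, w), (19, 38, 37, a, c, n), (19, 38, 37, a, n, c), (19, 38, 37, a, q, d), (19, 38, 37, a, s, a), (19, 38, 37, a, s, w), (24, 13, 39, v, a, k), (24, 13, 39, v, m, r), (24, 13, 39, v, y, a), (24, 20, 24, v, a, k), (24, 20, 24, v, m, r), (24, 20, 24, v, y, a), (24, 22, 21, v, a, k), (24, 22, 21, v, m, r), (24, 22, 21, v, y, a)}
(R JOIN U) ⋈ T (natural join on E): {(19, 16, 2, a, c, n, 29), (19, 16, 2, a, s, w, 10), (19, 16, 2, a, s, w, 15), (19, 38, 27, a, c, n, 29), (19, 38, 27, a, s, w, 10), (19, 38, 27, a, s, w, 15), (19, 38, 37, a, c, n, 29), (19, 38, 37, a, s, w, 10), (19, 38, 37, a, s, w, 15), (24, 13, 39, v, a, k, 1), (24, 13, 39, v, a, k, 38), (24, 20, 24, v, a, k, 1), (24, 20, 24, v, a, k, 38), (24, 22, 21, v, a, k, 1), (24, 22, 21, v, a, k, 38)}
Filtering on G ≤ 37 leaves {(19, 16, 2, a, c, n, 29), (19, 16, 2, a, s, w, 10), (19, 16, 2, a, s, w, 15), (19, 38, 27, a, c, n, 29), (19, 38, 27, a, s, w, 10), (19, 38, 27, a, s, w, 15), (19, 38, 37, a, c, n, 29), (19, 38, 37, a, s, w, 10), (19, 38, 37, a, s, w, 15), (24, 20, 24, v, a, k, 1), (24, 20, 24, v, a, k, 38), (24, 22, 21, v, a, k, 1), (24, 22, 21, v, a, k, 38)}.
π_{C, E, F} gives {(1, k, 20), (1, k, 22), (10, w, 16), (10, w, 38), (15, w, 16), (15, w, 38), (29, n, 16), (29, n, 38), (38, k, 20), (38, k, 22)} (3 duplicate(s) eliminated).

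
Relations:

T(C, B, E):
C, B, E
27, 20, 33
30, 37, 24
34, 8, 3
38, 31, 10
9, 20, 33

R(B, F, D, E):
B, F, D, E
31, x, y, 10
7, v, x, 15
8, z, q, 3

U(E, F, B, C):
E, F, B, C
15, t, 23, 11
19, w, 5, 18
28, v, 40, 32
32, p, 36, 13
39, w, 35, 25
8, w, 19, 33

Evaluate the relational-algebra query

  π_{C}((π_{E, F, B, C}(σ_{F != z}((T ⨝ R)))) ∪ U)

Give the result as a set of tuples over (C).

{11, 13, 18, 25, 32, 33, 38}

Joining T and R on B, E yields {(34, 8, 3, z, q), (38, 31, 10, x, y)}.
Selection F != z: {(38, 31, 10, x, y)}
Projecting to E, F, B, C: {(10, x, 31, 38)}
Union: {(10, x, 31, 38)} with {(15, t, 23, 11), (19, w, 5, 18), (28, v, 40, 32), (32, p, 36, 13), (39, w, 35, 25), (8, w, 19, 33)} → {(10, x, 31, 38), (15, t, 23, 11), (19, w, 5, 18), (28, v, 40, 32), (32, p, 36, 13), (39, w, 35, 25), (8, w, 19, 33)}
Projecting to C: {11, 13, 18, 25, 32, 33, 38}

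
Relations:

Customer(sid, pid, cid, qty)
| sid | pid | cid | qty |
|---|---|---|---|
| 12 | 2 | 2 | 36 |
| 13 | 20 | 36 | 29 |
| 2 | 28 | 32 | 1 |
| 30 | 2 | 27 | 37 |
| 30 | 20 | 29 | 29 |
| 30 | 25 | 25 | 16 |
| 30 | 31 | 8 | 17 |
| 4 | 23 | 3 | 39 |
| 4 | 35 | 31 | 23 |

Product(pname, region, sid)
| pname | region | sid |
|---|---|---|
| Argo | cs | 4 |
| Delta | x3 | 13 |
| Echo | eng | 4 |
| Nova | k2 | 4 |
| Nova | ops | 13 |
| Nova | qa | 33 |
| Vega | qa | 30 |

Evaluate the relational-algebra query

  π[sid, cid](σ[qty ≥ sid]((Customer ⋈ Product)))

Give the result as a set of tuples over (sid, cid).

Natural join on sid: {(13, 20, 36, 29, Delta, x3), (13, 20, 36, 29, Nova, ops), (30, 2, 27, 37, Vega, qa), (30, 20, 29, 29, Vega, qa), (30, 25, 25, 16, Vega, qa), (30, 31, 8, 17, Vega, qa), (4, 23, 3, 39, Argo, cs), (4, 23, 3, 39, Echo, eng), (4, 23, 3, 39, Nova, k2), (4, 35, 31, 23, Argo, cs), (4, 35, 31, 23, Echo, eng), (4, 35, 31, 23, Nova, k2)}
Apply σ_{qty ≥ sid}; surviving tuples: {(13, 20, 36, 29, Delta, x3), (13, 20, 36, 29, Nova, ops), (30, 2, 27, 37, Vega, qa), (4, 23, 3, 39, Argo, cs), (4, 23, 3, 39, Echo, eng), (4, 23, 3, 39, Nova, k2), (4, 35, 31, 23, Argo, cs), (4, 35, 31, 23, Echo, eng), (4, 35, 31, 23, Nova, k2)}
π[sid, cid]: project onto (sid, cid) (5 duplicate(s) eliminated) → {(13, 36), (30, 27), (4, 3), (4, 31)}

{(13, 36), (30, 27), (4, 3), (4, 31)}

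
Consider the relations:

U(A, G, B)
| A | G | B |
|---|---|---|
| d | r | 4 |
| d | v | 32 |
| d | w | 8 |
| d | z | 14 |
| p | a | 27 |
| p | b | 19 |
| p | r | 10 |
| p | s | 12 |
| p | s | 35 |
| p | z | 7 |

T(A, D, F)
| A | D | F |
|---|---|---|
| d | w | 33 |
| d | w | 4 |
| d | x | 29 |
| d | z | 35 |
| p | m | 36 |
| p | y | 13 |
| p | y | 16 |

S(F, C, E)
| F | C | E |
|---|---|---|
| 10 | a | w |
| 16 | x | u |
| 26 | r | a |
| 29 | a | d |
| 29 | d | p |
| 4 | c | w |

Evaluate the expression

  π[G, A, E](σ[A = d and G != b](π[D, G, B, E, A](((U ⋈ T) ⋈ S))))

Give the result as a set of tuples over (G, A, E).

Joining U and T on A yields {(d, r, 4, w, 33), (d, r, 4, w, 4), (d, r, 4, x, 29), (d, r, 4, z, 35), (d, v, 32, w, 33), (d, v, 32, w, 4), (d, v, 32, x, 29), (d, v, 32, z, 35), (d, w, 8, w, 33), (d, w, 8, w, 4), (d, w, 8, x, 29), (d, w, 8, z, 35), (d, z, 14, w, 33), (d, z, 14, w, 4), (d, z, 14, x, 29), (d, z, 14, z, 35), (p, a, 27, m, 36), (p, a, 27, y, 13), (p, a, 27, y, 16), (p, b, 19, m, 36), (p, b, 19, y, 13), (p, b, 19, y, 16), (p, r, 10, m, 36), (p, r, 10, y, 13), (p, r, 10, y, 16), (p, s, 12, m, 36), (p, s, 12, y, 13), (p, s, 12, y, 16), (p, s, 35, m, 36), (p, s, 35, y, 13), (p, s, 35, y, 16), (p, z, 7, m, 36), (p, z, 7, y, 13), (p, z, 7, y, 16)}.
Joining (U ⋈ T) and S on F yields {(d, r, 4, w, 4, c, w), (d, r, 4, x, 29, a, d), (d, r, 4, x, 29, d, p), (d, v, 32, w, 4, c, w), (d, v, 32, x, 29, a, d), (d, v, 32, x, 29, d, p), (d, w, 8, w, 4, c, w), (d, w, 8, x, 29, a, d), (d, w, 8, x, 29, d, p), (d, z, 14, w, 4, c, w), (d, z, 14, x, 29, a, d), (d, z, 14, x, 29, d, p), (p, a, 27, y, 16, x, u), (p, b, 19, y, 16, x, u), (p, r, 10, y, 16, x, u), (p, s, 12, y, 16, x, u), (p, s, 35, y, 16, x, u), (p, z, 7, y, 16, x, u)}.
π_{D, G, B, E, A} gives {(w, r, 4, w, d), (w, v, 32, w, d), (w, w, 8, w, d), (w, z, 14, w, d), (x, r, 4, d, d), (x, r, 4, p, d), (x, v, 32, d, d), (x, v, 32, p, d), (x, w, 8, d, d), (x, w, 8, p, d), (x, z, 14, d, d), (x, z, 14, p, d), (y, a, 27, u, p), (y, b, 19, u, p), (y, r, 10, u, p), (y, s, 12, u, p), (y, s, 35, u, p), (y, z, 7, u, p)}.
Filtering on A = d and G != b leaves {(w, r, 4, w, d), (w, v, 32, w, d), (w, w, 8, w, d), (w, z, 14, w, d), (x, r, 4, d, d), (x, r, 4, p, d), (x, v, 32, d, d), (x, v, 32, p, d), (x, w, 8, d, d), (x, w, 8, p, d), (x, z, 14, d, d), (x, z, 14, p, d)}.
π_{G, A, E} gives {(r, d, d), (r, d, p), (r, d, w), (v, d, d), (v, d, p), (v, d, w), (w, d, d), (w, d, p), (w, d, w), (z, d, d), (z, d, p), (z, d, w)}.

{(r, d, d), (r, d, p), (r, d, w), (v, d, d), (v, d, p), (v, d, w), (w, d, d), (w, d, p), (w, d, w), (z, d, d), (z, d, p), (z, d, w)}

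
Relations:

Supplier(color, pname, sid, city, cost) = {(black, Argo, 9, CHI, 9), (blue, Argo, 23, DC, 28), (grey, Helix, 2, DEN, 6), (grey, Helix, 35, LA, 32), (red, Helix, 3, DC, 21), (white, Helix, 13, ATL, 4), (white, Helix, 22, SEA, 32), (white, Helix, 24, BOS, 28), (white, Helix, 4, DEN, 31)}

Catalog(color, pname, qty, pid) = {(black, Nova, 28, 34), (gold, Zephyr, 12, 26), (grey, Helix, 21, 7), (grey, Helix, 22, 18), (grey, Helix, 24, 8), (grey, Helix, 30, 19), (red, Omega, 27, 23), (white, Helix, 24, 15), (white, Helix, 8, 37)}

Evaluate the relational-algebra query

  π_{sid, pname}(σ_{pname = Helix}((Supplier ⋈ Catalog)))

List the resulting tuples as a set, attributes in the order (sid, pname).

{(13, Helix), (2, Helix), (22, Helix), (24, Helix), (35, Helix), (4, Helix)}

Supplier ⋈ Catalog (natural join on color, pname): {(grey, Helix, 2, DEN, 6, 21, 7), (grey, Helix, 2, DEN, 6, 22, 18), (grey, Helix, 2, DEN, 6, 24, 8), (grey, Helix, 2, DEN, 6, 30, 19), (grey, Helix, 35, LA, 32, 21, 7), (grey, Helix, 35, LA, 32, 22, 18), (grey, Helix, 35, LA, 32, 24, 8), (grey, Helix, 35, LA, 32, 30, 19), (white, Helix, 13, ATL, 4, 24, 15), (white, Helix, 13, ATL, 4, 8, 37), (white, Helix, 22, SEA, 32, 24, 15), (white, Helix, 22, SEA, 32, 8, 37), (white, Helix, 24, BOS, 28, 24, 15), (white, Helix, 24, BOS, 28, 8, 37), (white, Helix, 4, DEN, 31, 24, 15), (white, Helix, 4, DEN, 31, 8, 37)}
Apply σ_{pname = Helix}; surviving tuples: {(grey, Helix, 2, DEN, 6, 21, 7), (grey, Helix, 2, DEN, 6, 22, 18), (grey, Helix, 2, DEN, 6, 24, 8), (grey, Helix, 2, DEN, 6, 30, 19), (grey, Helix, 35, LA, 32, 21, 7), (grey, Helix, 35, LA, 32, 22, 18), (grey, Helix, 35, LA, 32, 24, 8), (grey, Helix, 35, LA, 32, 30, 19), (white, Helix, 13, ATL, 4, 24, 15), (white, Helix, 13, ATL, 4, 8, 37), (white, Helix, 22, SEA, 32, 24, 15), (white, Helix, 22, SEA, 32, 8, 37), (white, Helix, 24, BOS, 28, 24, 15), (white, Helix, 24, BOS, 28, 8, 37), (white, Helix, 4, DEN, 31, 24, 15), (white, Helix, 4, DEN, 31, 8, 37)}
π[sid, pname]: project onto (sid, pname) (10 duplicate(s) eliminated) → {(13, Helix), (2, Helix), (22, Helix), (24, Helix), (35, Helix), (4, Helix)}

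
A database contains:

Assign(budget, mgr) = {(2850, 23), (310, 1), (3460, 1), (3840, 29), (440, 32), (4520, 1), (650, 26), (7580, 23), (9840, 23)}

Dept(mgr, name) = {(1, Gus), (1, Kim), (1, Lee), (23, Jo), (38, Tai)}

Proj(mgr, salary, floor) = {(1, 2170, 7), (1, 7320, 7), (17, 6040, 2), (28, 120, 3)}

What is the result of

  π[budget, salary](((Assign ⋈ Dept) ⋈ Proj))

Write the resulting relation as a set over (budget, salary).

Natural join on mgr: {(2850, 23, Jo), (310, 1, Gus), (310, 1, Kim), (310, 1, Lee), (3460, 1, Gus), (3460, 1, Kim), (3460, 1, Lee), (4520, 1, Gus), (4520, 1, Kim), (4520, 1, Lee), (7580, 23, Jo), (9840, 23, Jo)}
Natural join on mgr: {(310, 1, Gus, 2170, 7), (310, 1, Gus, 7320, 7), (310, 1, Kim, 2170, 7), (310, 1, Kim, 7320, 7), (310, 1, Lee, 2170, 7), (310, 1, Lee, 7320, 7), (3460, 1, Gus, 2170, 7), (3460, 1, Gus, 7320, 7), (3460, 1, Kim, 2170, 7), (3460, 1, Kim, 7320, 7), (3460, 1, Lee, 2170, 7), (3460, 1, Lee, 7320, 7), (4520, 1, Gus, 2170, 7), (4520, 1, Gus, 7320, 7), (4520, 1, Kim, 2170, 7), (4520, 1, Kim, 7320, 7), (4520, 1, Lee, 2170, 7), (4520, 1, Lee, 7320, 7)}
π[budget, salary]: project onto (budget, salary) (12 duplicate(s) eliminated) → {(310, 2170), (310, 7320), (3460, 2170), (3460, 7320), (4520, 2170), (4520, 7320)}

{(310, 2170), (310, 7320), (3460, 2170), (3460, 7320), (4520, 2170), (4520, 7320)}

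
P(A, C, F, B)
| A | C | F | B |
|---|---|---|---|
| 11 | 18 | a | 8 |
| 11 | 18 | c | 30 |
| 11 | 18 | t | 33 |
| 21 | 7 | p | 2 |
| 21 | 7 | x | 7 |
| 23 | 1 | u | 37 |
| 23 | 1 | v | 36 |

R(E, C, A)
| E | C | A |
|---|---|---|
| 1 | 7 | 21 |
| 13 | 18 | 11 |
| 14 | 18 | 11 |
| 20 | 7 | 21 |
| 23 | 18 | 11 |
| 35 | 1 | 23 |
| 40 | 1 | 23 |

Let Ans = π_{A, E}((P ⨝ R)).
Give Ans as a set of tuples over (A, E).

P ⋈ R (natural join on A, C): {(11, 18, a, 8, 13), (11, 18, a, 8, 14), (11, 18, a, 8, 23), (11, 18, c, 30, 13), (11, 18, c, 30, 14), (11, 18, c, 30, 23), (11, 18, t, 33, 13), (11, 18, t, 33, 14), (11, 18, t, 33, 23), (21, 7, p, 2, 1), (21, 7, p, 2, 20), (21, 7, x, 7, 1), (21, 7, x, 7, 20), (23, 1, u, 37, 35), (23, 1, u, 37, 40), (23, 1, v, 36, 35), (23, 1, v, 36, 40)}
Projecting to A, E (10 duplicate(s) eliminated): {(11, 13), (11, 14), (11, 23), (21, 1), (21, 20), (23, 35), (23, 40)}

{(11, 13), (11, 14), (11, 23), (21, 1), (21, 20), (23, 35), (23, 40)}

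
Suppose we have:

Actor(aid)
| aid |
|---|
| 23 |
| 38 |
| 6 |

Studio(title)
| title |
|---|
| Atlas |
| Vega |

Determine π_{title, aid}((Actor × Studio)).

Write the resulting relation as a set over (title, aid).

Actor × Studio: Cartesian product, 3·2 = 6 tuples over (aid, title).
Keep only column(s) title, aid: {(Atlas, 23), (Atlas, 38), (Atlas, 6), (Vega, 23), (Vega, 38), (Vega, 6)}

{(Atlas, 23), (Atlas, 38), (Atlas, 6), (Vega, 23), (Vega, 38), (Vega, 6)}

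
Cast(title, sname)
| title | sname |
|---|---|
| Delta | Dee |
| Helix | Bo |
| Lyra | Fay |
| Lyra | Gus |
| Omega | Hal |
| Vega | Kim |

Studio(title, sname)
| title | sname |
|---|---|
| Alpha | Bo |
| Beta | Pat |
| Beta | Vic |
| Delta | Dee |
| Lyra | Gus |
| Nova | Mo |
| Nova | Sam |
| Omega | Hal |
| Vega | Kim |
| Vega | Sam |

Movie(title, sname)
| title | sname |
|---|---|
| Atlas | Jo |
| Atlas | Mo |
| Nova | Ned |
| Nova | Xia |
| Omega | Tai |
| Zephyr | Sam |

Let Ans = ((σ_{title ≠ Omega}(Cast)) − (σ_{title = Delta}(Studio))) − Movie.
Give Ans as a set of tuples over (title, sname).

{(Helix, Bo), (Lyra, Fay), (Lyra, Gus), (Vega, Kim)}

Apply σ_{title ≠ Omega}; surviving tuples: {(Delta, Dee), (Helix, Bo), (Lyra, Fay), (Lyra, Gus), (Vega, Kim)}
Apply σ_{title = Delta}; surviving tuples: {(Delta, Dee)}
Set difference of the two operands is {(Helix, Bo), (Lyra, Fay), (Lyra, Gus), (Vega, Kim)}.
Set difference of the two operands is {(Helix, Bo), (Lyra, Fay), (Lyra, Gus), (Vega, Kim)}.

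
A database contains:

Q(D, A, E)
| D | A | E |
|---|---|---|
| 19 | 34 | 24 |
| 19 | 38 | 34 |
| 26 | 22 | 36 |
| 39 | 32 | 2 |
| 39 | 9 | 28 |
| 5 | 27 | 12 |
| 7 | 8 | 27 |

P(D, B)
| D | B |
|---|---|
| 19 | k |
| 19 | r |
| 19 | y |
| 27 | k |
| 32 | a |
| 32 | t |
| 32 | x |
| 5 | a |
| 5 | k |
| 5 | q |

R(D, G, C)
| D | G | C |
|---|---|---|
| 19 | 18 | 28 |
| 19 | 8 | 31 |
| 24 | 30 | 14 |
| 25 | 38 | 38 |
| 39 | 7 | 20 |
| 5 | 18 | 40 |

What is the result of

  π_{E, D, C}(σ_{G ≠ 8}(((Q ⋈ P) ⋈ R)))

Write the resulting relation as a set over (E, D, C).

{(12, 5, 40), (24, 19, 28), (34, 19, 28)}

Natural join on D: {(19, 34, 24, k), (19, 34, 24, r), (19, 34, 24, y), (19, 38, 34, k), (19, 38, 34, r), (19, 38, 34, y), (5, 27, 12, a), (5, 27, 12, k), (5, 27, 12, q)}
Natural join on D: {(19, 34, 24, k, 18, 28), (19, 34, 24, k, 8, 31), (19, 34, 24, r, 18, 28), (19, 34, 24, r, 8, 31), (19, 34, 24, y, 18, 28), (19, 34, 24, y, 8, 31), (19, 38, 34, k, 18, 28), (19, 38, 34, k, 8, 31), (19, 38, 34, r, 18, 28), (19, 38, 34, r, 8, 31), (19, 38, 34, y, 18, 28), (19, 38, 34, y, 8, 31), (5, 27, 12, a, 18, 40), (5, 27, 12, k, 18, 40), (5, 27, 12, q, 18, 40)}
Apply σ_{G ≠ 8}; surviving tuples: {(19, 34, 24, k, 18, 28), (19, 34, 24, r, 18, 28), (19, 34, 24, y, 18, 28), (19, 38, 34, k, 18, 28), (19, 38, 34, r, 18, 28), (19, 38, 34, y, 18, 28), (5, 27, 12, a, 18, 40), (5, 27, 12, k, 18, 40), (5, 27, 12, q, 18, 40)}
Keep only column(s) E, D, C (6 duplicate(s) eliminated): {(12, 5, 40), (24, 19, 28), (34, 19, 28)}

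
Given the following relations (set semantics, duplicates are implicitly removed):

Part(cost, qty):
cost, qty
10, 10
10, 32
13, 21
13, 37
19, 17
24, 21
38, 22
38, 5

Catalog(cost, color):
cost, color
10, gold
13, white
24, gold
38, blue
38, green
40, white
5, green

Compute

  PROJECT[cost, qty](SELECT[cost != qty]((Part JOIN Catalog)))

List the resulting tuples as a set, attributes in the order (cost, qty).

{(10, 32), (13, 21), (13, 37), (24, 21), (38, 22), (38, 5)}

Natural join on cost: {(10, 10, gold), (10, 32, gold), (13, 21, white), (13, 37, white), (24, 21, gold), (38, 22, blue), (38, 22, green), (38, 5, blue), (38, 5, green)}
Apply σ_{cost != qty}; surviving tuples: {(10, 32, gold), (13, 21, white), (13, 37, white), (24, 21, gold), (38, 22, blue), (38, 22, green), (38, 5, blue), (38, 5, green)}
Keep only column(s) cost, qty (2 duplicate(s) eliminated): {(10, 32), (13, 21), (13, 37), (24, 21), (38, 22), (38, 5)}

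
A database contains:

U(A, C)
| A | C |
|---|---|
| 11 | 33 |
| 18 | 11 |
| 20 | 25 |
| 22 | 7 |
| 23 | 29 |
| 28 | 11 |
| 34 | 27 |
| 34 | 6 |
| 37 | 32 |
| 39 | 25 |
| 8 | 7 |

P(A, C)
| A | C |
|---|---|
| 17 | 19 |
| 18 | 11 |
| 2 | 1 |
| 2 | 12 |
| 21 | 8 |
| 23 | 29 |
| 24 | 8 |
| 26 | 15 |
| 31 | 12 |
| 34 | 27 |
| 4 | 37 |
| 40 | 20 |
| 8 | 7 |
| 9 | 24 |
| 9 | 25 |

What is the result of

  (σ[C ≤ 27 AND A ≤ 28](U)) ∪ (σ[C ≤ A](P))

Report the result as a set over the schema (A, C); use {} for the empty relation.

{(18, 11), (2, 1), (20, 25), (21, 8), (22, 7), (24, 8), (26, 15), (28, 11), (31, 12), (34, 27), (40, 20), (8, 7)}

Selection C ≤ 27 AND A ≤ 28: {(18, 11), (20, 25), (22, 7), (28, 11), (8, 7)}
Selection C ≤ A: {(18, 11), (2, 1), (21, 8), (24, 8), (26, 15), (31, 12), (34, 27), (40, 20), (8, 7)}
Union: {(18, 11), (20, 25), (22, 7), (28, 11), (8, 7)} with {(18, 11), (2, 1), (21, 8), (24, 8), (26, 15), (31, 12), (34, 27), (40, 20), (8, 7)} → {(18, 11), (2, 1), (20, 25), (21, 8), (22, 7), (24, 8), (26, 15), (28, 11), (31, 12), (34, 27), (40, 20), (8, 7)}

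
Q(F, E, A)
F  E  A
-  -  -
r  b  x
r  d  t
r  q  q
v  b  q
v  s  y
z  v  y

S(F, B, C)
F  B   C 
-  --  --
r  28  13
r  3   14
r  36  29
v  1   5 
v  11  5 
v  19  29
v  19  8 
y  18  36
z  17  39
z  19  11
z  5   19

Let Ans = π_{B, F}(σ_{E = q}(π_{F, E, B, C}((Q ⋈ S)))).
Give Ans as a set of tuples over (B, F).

{(28, r), (3, r), (36, r)}

Q ⋈ S (natural join on F): {(r, b, x, 28, 13), (r, b, x, 3, 14), (r, b, x, 36, 29), (r, d, t, 28, 13), (r, d, t, 3, 14), (r, d, t, 36, 29), (r, q, q, 28, 13), (r, q, q, 3, 14), (r, q, q, 36, 29), (v, b, q, 1, 5), (v, b, q, 11, 5), (v, b, q, 19, 29), (v, b, q, 19, 8), (v, s, y, 1, 5), (v, s, y, 11, 5), (v, s, y, 19, 29), (v, s, y, 19, 8), (z, v, y, 17, 39), (z, v, y, 19, 11), (z, v, y, 5, 19)}
π_{F, E, B, C} gives {(r, b, 28, 13), (r, b, 3, 14), (r, b, 36, 29), (r, d, 28, 13), (r, d, 3, 14), (r, d, 36, 29), (r, q, 28, 13), (r, q, 3, 14), (r, q, 36, 29), (v, b, 1, 5), (v, b, 11, 5), (v, b, 19, 29), (v, b, 19, 8), (v, s, 1, 5), (v, s, 11, 5), (v, s, 19, 29), (v, s, 19, 8), (z, v, 17, 39), (z, v, 19, 11), (z, v, 5, 19)}.
σ[E = q]: keep tuples satisfying E = q → {(r, q, 28, 13), (r, q, 3, 14), (r, q, 36, 29)}
π_{B, F} gives {(28, r), (3, r), (36, r)}.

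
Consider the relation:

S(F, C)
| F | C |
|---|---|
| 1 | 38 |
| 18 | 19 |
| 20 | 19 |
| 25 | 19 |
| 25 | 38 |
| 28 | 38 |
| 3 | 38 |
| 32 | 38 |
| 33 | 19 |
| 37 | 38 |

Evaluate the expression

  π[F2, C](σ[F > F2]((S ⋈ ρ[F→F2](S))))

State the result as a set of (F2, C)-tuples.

ρ[F→F2]: schema becomes (F2, C); tuples unchanged.
S ⋈ ρ[F→F2](S) (natural join on C): {(1, 38, 1), (1, 38, 25), (1, 38, 28), (1, 38, 3), (1, 38, 32), (1, 38, 37), (18, 19, 18), (18, 19, 20), (18, 19, 25), (18, 19, 33), (20, 19, 18), (20, 19, 20), (20, 19, 25), (20, 19, 33), (25, 19, 18), (25, 19, 20), (25, 19, 25), (25, 19, 33), (25, 38, 1), (25, 38, 25), (25, 38, 28), (25, 38, 3), (25, 38, 32), (25, 38, 37), (28, 38, 1), (28, 38, 25), (28, 38, 28), (28, 38, 3), (28, 38, 32), (28, 38, 37), (3, 38, 1), (3, 38, 25), (3, 38, 28), (3, 38, 3), (3, 38, 32), (3, 38, 37), (32, 38, 1), (32, 38, 25), (32, 38, 28), (32, 38, 3), (32, 38, 32), (32, 38, 37), (33, 19, 18), (33, 19, 20), (33, 19, 25), (33, 19, 33), (37, 38, 1), (37, 38, 25), (37, 38, 28), (37, 38, 3), (37, 38, 32), (37, 38, 37)}
Filtering on F > F2 leaves {(20, 19, 18), (25, 19, 18), (25, 19, 20), (25, 38, 1), (25, 38, 3), (28, 38, 1), (28, 38, 25), (28, 38, 3), (3, 38, 1), (32, 38, 1), (32, 38, 25), (32, 38, 28), (32, 38, 3), (33, 19, 18), (33, 19, 20), (33, 19, 25), (37, 38, 1), (37, 38, 25), (37, 38, 28), (37, 38, 3), (37, 38, 32)}.
π[F2, C]: project onto (F2, C) (13 duplicate(s) eliminated) → {(1, 38), (18, 19), (20, 19), (25, 19), (25, 38), (28, 38), (3, 38), (32, 38)}

{(1, 38), (18, 19), (20, 19), (25, 19), (25, 38), (28, 38), (3, 38), (32, 38)}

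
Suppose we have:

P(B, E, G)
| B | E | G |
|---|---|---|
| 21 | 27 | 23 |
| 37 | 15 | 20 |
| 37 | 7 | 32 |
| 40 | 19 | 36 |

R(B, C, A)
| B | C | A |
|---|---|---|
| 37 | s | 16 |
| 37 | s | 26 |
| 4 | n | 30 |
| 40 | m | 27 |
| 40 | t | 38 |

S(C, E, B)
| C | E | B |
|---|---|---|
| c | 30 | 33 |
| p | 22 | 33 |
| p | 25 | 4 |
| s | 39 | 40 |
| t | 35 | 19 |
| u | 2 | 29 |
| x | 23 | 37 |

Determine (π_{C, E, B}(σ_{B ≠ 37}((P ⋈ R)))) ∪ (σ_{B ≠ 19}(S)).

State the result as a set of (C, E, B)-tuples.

Natural join on B: {(37, 15, 20, s, 16), (37, 15, 20, s, 26), (37, 7, 32, s, 16), (37, 7, 32, s, 26), (40, 19, 36, m, 27), (40, 19, 36, t, 38)}
Selection B ≠ 37: {(40, 19, 36, m, 27), (40, 19, 36, t, 38)}
π_{C, E, B} gives {(m, 19, 40), (t, 19, 40)}.
Selection B ≠ 19: {(c, 30, 33), (p, 22, 33), (p, 25, 4), (s, 39, 40), (u, 2, 29), (x, 23, 37)}
Set union of the two operands is {(c, 30, 33), (m, 19, 40), (p, 22, 33), (p, 25, 4), (s, 39, 40), (t, 19, 40), (u, 2, 29), (x, 23, 37)}.

{(c, 30, 33), (m, 19, 40), (p, 22, 33), (p, 25, 4), (s, 39, 40), (t, 19, 40), (u, 2, 29), (x, 23, 37)}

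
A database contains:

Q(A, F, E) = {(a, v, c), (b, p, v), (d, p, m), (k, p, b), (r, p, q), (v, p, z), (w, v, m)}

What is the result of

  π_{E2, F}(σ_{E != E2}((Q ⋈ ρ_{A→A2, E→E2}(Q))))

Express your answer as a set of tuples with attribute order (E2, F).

ρ[A→A2, E→E2]: schema becomes (A2, F, E2); tuples unchanged.
Joining Q and ρ_{A→A2, E→E2}(Q) on F yields {(a, v, c, a, c), (a, v, c, w, m), (b, p, v, b, v), (b, p, v, d, m), (b, p, v, k, b), (b, p, v, r, q), (b, p, v, v, z), (d, p, m, b, v), (d, p, m, d, m), (d, p, m, k, b), (d, p, m, r, q), (d, p, m, v, z), (k, p, b, b, v), (k, p, b, d, m), (k, p, b, k, b), (k, p, b, r, q), (k, p, b, v, z), (r, p, q, b, v), (r, p, q, d, m), (r, p, q, k, b), (r, p, q, r, q), (r, p, q, v, z), (v, p, z, b, v), (v, p, z, d, m), (v, p, z, k, b), (v, p, z, r, q), (v, p, z, v, z), (w, v, m, a, c), (w, v, m, w, m)}.
Selection E != E2: {(a, v, c, w, m), (b, p, v, d, m), (b, p, v, k, b), (b, p, v, r, q), (b, p, v, v, z), (d, p, m, b, v), (d, p, m, k, b), (d, p, m, r, q), (d, p, m, v, z), (k, p, b, b, v), (k, p, b, d, m), (k, p, b, r, q), (k, p, b, v, z), (r, p, q, b, v), (r, p, q, d, m), (r, p, q, k, b), (r, p, q, v, z), (v, p, z, b, v), (v, p, z, d, m), (v, p, z, k, b), (v, p, z, r, q), (w, v, m, a, c)}
Keep only column(s) E2, F (15 duplicate(s) eliminated): {(b, p), (c, v), (m, p), (m, v), (q, p), (v, p), (z, p)}

{(b, p), (c, v), (m, p), (m, v), (q, p), (v, p), (z, p)}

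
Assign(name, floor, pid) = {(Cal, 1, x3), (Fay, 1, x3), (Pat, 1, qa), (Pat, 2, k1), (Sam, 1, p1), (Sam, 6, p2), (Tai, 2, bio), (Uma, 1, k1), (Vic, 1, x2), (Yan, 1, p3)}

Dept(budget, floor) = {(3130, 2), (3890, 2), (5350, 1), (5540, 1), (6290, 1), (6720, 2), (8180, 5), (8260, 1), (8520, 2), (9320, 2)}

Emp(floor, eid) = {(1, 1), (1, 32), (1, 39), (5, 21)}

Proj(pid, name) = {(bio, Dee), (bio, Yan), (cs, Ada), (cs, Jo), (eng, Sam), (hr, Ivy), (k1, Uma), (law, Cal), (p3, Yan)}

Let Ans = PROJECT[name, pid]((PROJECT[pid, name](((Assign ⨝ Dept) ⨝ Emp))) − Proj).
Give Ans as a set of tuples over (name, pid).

{(Cal, x3), (Fay, x3), (Pat, qa), (Sam, p1), (Vic, x2)}

Natural join on floor: {(Cal, 1, x3, 5350), (Cal, 1, x3, 5540), (Cal, 1, x3, 6290), (Cal, 1, x3, 8260), (Fay, 1, x3, 5350), (Fay, 1, x3, 5540), (Fay, 1, x3, 6290), (Fay, 1, x3, 8260), (Pat, 1, qa, 5350), (Pat, 1, qa, 5540), (Pat, 1, qa, 6290), (Pat, 1, qa, 8260), (Pat, 2, k1, 3130), (Pat, 2, k1, 3890), (Pat, 2, k1, 6720), (Pat, 2, k1, 8520), (Pat, 2, k1, 9320), (Sam, 1, p1, 5350), (Sam, 1, p1, 5540), (Sam, 1, p1, 6290), (Sam, 1, p1, 8260), (Tai, 2, bio, 3130), (Tai, 2, bio, 3890), (Tai, 2, bio, 6720), (Tai, 2, bio, 8520), (Tai, 2, bio, 9320), (Uma, 1, k1, 5350), (Uma, 1, k1, 5540), (Uma, 1, k1, 6290), (Uma, 1, k1, 8260), (Vic, 1, x2, 5350), (Vic, 1, x2, 5540), (Vic, 1, x2, 6290), (Vic, 1, x2, 8260), (Yan, 1, p3, 5350), (Yan, 1, p3, 5540), (Yan, 1, p3, 6290), (Yan, 1, p3, 8260)}
Natural join on floor: {(Cal, 1, x3, 5350, 1), (Cal, 1, x3, 5350, 32), (Cal, 1, x3, 5350, 39), (Cal, 1, x3, 5540, 1), (Cal, 1, x3, 5540, 32), (Cal, 1, x3, 5540, 39), (Cal, 1, x3, 6290, 1), (Cal, 1, x3, 6290, 32), (Cal, 1, x3, 6290, 39), (Cal, 1, x3, 8260, 1), (Cal, 1, x3, 8260, 32), (Cal, 1, x3, 8260, 39), (Fay, 1, x3, 5350, 1), (Fay, 1, x3, 5350, 32), (Fay, 1, x3, 5350, 39), (Fay, 1, x3, 5540, 1), (Fay, 1, x3, 5540, 32), (Fay, 1, x3, 5540, 39), (Fay, 1, x3, 6290, 1), (Fay, 1, x3, 6290, 32), (Fay, 1, x3, 6290, 39), (Fay, 1, x3, 8260, 1), (Fay, 1, x3, 8260, 32), (Fay, 1, x3, 8260, 39), (Pat, 1, qa, 5350, 1), (Pat, 1, qa, 5350, 32), (Pat, 1, qa, 5350, 39), (Pat, 1, qa, 5540, 1), (Pat, 1, qa, 5540, 32), (Pat, 1, qa, 5540, 39), (Pat, 1, qa, 6290, 1), (Pat, 1, qa, 6290, 32), (Pat, 1, qa, 6290, 39), (Pat, 1, qa, 8260, 1), (Pat, 1, qa, 8260, 32), (Pat, 1, qa, 8260, 39), (Sam, 1, p1, 5350, 1), (Sam, 1, p1, 5350, 32), (Sam, 1, p1, 5350, 39), (Sam, 1, p1, 5540, 1), (Sam, 1, p1, 5540, 32), (Sam, 1, p1, 5540, 39), (Sam, 1, p1, 6290, 1), (Sam, 1, p1, 6290, 32), (Sam, 1, p1, 6290, 39), (Sam, 1, p1, 8260, 1), (Sam, 1, p1, 8260, 32), (Sam, 1, p1, 8260, 39), (Uma, 1, k1, 5350, 1), (Uma, 1, k1, 5350, 32), (Uma, 1, k1, 5350, 39), (Uma, 1, k1, 5540, 1), (Uma, 1, k1, 5540, 32), (Uma, 1, k1, 5540, 39), (Uma, 1, k1, 6290, 1), (Uma, 1, k1, 6290, 32), (Uma, 1, k1, 6290, 39), (Uma, 1, k1, 8260, 1), (Uma, 1, k1, 8260, 32), (Uma, 1, k1, 8260, 39), (Vic, 1, x2, 5350, 1), (Vic, 1, x2, 5350, 32), (Vic, 1, x2, 5350, 39), (Vic, 1, x2, 5540, 1), (Vic, 1, x2, 5540, 32), (Vic, 1, x2, 5540, 39), (Vic, 1, x2, 6290, 1), (Vic, 1, x2, 6290, 32), (Vic, 1, x2, 6290, 39), (Vic, 1, x2, 8260, 1), (Vic, 1, x2, 8260, 32), (Vic, 1, x2, 8260, 39), (Yan, 1, p3, 5350, 1), (Yan, 1, p3, 5350, 32), (Yan, 1, p3, 5350, 39), (Yan, 1, p3, 5540, 1), (Yan, 1, p3, 5540, 32), (Yan, 1, p3, 5540, 39), (Yan, 1, p3, 6290, 1), (Yan, 1, p3, 6290, 32), (Yan, 1, p3, 6290, 39), (Yan, 1, p3, 8260, 1), (Yan, 1, p3, 8260, 32), (Yan, 1, p3, 8260, 39)}
Keep only column(s) pid, name (77 duplicate(s) eliminated): {(k1, Uma), (p1, Sam), (p3, Yan), (qa, Pat), (x2, Vic), (x3, Cal), (x3, Fay)}
Taking the difference: {(p1, Sam), (qa, Pat), (x2, Vic), (x3, Cal), (x3, Fay)}
Keep only column(s) name, pid: {(Cal, x3), (Fay, x3), (Pat, qa), (Sam, p1), (Vic, x2)}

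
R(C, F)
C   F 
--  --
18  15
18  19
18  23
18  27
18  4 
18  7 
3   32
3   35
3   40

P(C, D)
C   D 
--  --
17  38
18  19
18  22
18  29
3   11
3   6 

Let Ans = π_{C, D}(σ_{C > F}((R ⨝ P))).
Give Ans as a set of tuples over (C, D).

{(18, 19), (18, 22), (18, 29)}

Natural join on C: {(18, 15, 19), (18, 15, 22), (18, 15, 29), (18, 19, 19), (18, 19, 22), (18, 19, 29), (18, 23, 19), (18, 23, 22), (18, 23, 29), (18, 27, 19), (18, 27, 22), (18, 27, 29), (18, 4, 19), (18, 4, 22), (18, 4, 29), (18, 7, 19), (18, 7, 22), (18, 7, 29), (3, 32, 11), (3, 32, 6), (3, 35, 11), (3, 35, 6), (3, 40, 11), (3, 40, 6)}
Selection C > F: {(18, 15, 19), (18, 15, 22), (18, 15, 29), (18, 4, 19), (18, 4, 22), (18, 4, 29), (18, 7, 19), (18, 7, 22), (18, 7, 29)}
π_{C, D} gives {(18, 19), (18, 22), (18, 29)} (6 duplicate(s) eliminated).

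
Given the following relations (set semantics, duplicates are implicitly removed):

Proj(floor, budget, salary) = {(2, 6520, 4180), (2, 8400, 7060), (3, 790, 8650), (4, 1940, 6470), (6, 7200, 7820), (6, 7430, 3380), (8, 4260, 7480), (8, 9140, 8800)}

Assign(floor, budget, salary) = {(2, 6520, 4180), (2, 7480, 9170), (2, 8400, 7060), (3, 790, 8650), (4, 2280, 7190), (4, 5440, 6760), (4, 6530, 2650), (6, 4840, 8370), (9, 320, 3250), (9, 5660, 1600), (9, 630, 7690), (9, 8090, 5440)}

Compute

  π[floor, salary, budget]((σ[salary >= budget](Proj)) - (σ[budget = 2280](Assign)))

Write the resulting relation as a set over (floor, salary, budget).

{(3, 8650, 790), (4, 6470, 1940), (6, 7820, 7200), (8, 7480, 4260)}

Selection salary >= budget: {(3, 790, 8650), (4, 1940, 6470), (6, 7200, 7820), (8, 4260, 7480)}
Selection budget = 2280: {(4, 2280, 7190)}
Set difference of the two operands is {(3, 790, 8650), (4, 1940, 6470), (6, 7200, 7820), (8, 4260, 7480)}.
π[floor, salary, budget]: project onto (floor, salary, budget) → {(3, 8650, 790), (4, 6470, 1940), (6, 7820, 7200), (8, 7480, 4260)}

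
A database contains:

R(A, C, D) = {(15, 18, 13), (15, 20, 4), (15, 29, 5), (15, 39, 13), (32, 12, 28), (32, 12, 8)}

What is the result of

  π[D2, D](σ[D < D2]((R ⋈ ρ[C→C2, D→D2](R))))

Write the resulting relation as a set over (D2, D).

{(13, 4), (13, 5), (28, 8), (5, 4)}

ρ[C→C2, D→D2]: schema becomes (A, C2, D2); tuples unchanged.
Joining R and ρ[C→C2, D→D2](R) on A yields {(15, 18, 13, 18, 13), (15, 18, 13, 20, 4), (15, 18, 13, 29, 5), (15, 18, 13, 39, 13), (15, 20, 4, 18, 13), (15, 20, 4, 20, 4), (15, 20, 4, 29, 5), (15, 20, 4, 39, 13), (15, 29, 5, 18, 13), (15, 29, 5, 20, 4), (15, 29, 5, 29, 5), (15, 29, 5, 39, 13), (15, 39, 13, 18, 13), (15, 39, 13, 20, 4), (15, 39, 13, 29, 5), (15, 39, 13, 39, 13), (32, 12, 28, 12, 28), (32, 12, 28, 12, 8), (32, 12, 8, 12, 28), (32, 12, 8, 12, 8)}.
Filtering on D < D2 leaves {(15, 20, 4, 18, 13), (15, 20, 4, 29, 5), (15, 20, 4, 39, 13), (15, 29, 5, 18, 13), (15, 29, 5, 39, 13), (32, 12, 8, 12, 28)}.
π[D2, D]: project onto (D2, D) (2 duplicate(s) eliminated) → {(13, 4), (13, 5), (28, 8), (5, 4)}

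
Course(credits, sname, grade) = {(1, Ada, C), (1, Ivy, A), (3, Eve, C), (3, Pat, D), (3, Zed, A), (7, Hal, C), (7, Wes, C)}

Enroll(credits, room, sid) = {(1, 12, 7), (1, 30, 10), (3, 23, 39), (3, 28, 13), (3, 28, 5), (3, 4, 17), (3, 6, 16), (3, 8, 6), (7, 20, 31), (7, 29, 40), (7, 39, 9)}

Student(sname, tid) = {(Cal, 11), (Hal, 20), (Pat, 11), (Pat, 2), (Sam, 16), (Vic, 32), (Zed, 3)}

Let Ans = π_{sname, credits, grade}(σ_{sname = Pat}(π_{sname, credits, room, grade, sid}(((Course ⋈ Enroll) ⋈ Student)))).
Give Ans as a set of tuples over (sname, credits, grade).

Course ⋈ Enroll (natural join on credits): {(1, Ada, C, 12, 7), (1, Ada, C, 30, 10), (1, Ivy, A, 12, 7), (1, Ivy, A, 30, 10), (3, Eve, C, 23, 39), (3, Eve, C, 28, 13), (3, Eve, C, 28, 5), (3, Eve, C, 4, 17), (3, Eve, C, 6, 16), (3, Eve, C, 8, 6), (3, Pat, D, 23, 39), (3, Pat, D, 28, 13), (3, Pat, D, 28, 5), (3, Pat, D, 4, 17), (3, Pat, D, 6, 16), (3, Pat, D, 8, 6), (3, Zed, A, 23, 39), (3, Zed, A, 28, 13), (3, Zed, A, 28, 5), (3, Zed, A, 4, 17), (3, Zed, A, 6, 16), (3, Zed, A, 8, 6), (7, Hal, C, 20, 31), (7, Hal, C, 29, 40), (7, Hal, C, 39, 9), (7, Wes, C, 20, 31), (7, Wes, C, 29, 40), (7, Wes, C, 39, 9)}
(Course ⋈ Enroll) ⋈ Student (natural join on sname): {(3, Pat, D, 23, 39, 11), (3, Pat, D, 23, 39, 2), (3, Pat, D, 28, 13, 11), (3, Pat, D, 28, 13, 2), (3, Pat, D, 28, 5, 11), (3, Pat, D, 28, 5, 2), (3, Pat, D, 4, 17, 11), (3, Pat, D, 4, 17, 2), (3, Pat, D, 6, 16, 11), (3, Pat, D, 6, 16, 2), (3, Pat, D, 8, 6, 11), (3, Pat, D, 8, 6, 2), (3, Zed, A, 23, 39, 3), (3, Zed, A, 28, 13, 3), (3, Zed, A, 28, 5, 3), (3, Zed, A, 4, 17, 3), (3, Zed, A, 6, 16, 3), (3, Zed, A, 8, 6, 3), (7, Hal, C, 20, 31, 20), (7, Hal, C, 29, 40, 20), (7, Hal, C, 39, 9, 20)}
Keep only column(s) sname, credits, room, grade, sid (6 duplicate(s) eliminated): {(Hal, 7, 20, C, 31), (Hal, 7, 29, C, 40), (Hal, 7, 39, C, 9), (Pat, 3, 23, D, 39), (Pat, 3, 28, D, 13), (Pat, 3, 28, D, 5), (Pat, 3, 4, D, 17), (Pat, 3, 6, D, 16), (Pat, 3, 8, D, 6), (Zed, 3, 23, A, 39), (Zed, 3, 28, A, 13), (Zed, 3, 28, A, 5), (Zed, 3, 4, A, 17), (Zed, 3, 6, A, 16), (Zed, 3, 8, A, 6)}
σ[sname = Pat]: keep tuples satisfying sname = Pat → {(Pat, 3, 23, D, 39), (Pat, 3, 28, D, 13), (Pat, 3, 28, D, 5), (Pat, 3, 4, D, 17), (Pat, 3, 6, D, 16), (Pat, 3, 8, D, 6)}
Keep only column(s) sname, credits, grade (5 duplicate(s) eliminated): {(Pat, 3, D)}

{(Pat, 3, D)}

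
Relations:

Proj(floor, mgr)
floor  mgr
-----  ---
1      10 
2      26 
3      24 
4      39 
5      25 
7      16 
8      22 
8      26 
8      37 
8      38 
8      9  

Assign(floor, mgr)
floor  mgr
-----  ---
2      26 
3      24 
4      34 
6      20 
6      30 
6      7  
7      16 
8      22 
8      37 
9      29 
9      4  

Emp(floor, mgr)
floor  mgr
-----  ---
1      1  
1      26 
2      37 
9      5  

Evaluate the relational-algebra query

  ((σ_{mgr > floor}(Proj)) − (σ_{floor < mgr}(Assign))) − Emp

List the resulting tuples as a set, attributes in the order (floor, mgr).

Selection mgr > floor: {(1, 10), (2, 26), (3, 24), (4, 39), (5, 25), (7, 16), (8, 22), (8, 26), (8, 37), (8, 38), (8, 9)}
Selection floor < mgr: {(2, 26), (3, 24), (4, 34), (6, 20), (6, 30), (6, 7), (7, 16), (8, 22), (8, 37), (9, 29)}
Set difference of the two operands is {(1, 10), (4, 39), (5, 25), (8, 26), (8, 38), (8, 9)}.
Set difference of the two operands is {(1, 10), (4, 39), (5, 25), (8, 26), (8, 38), (8, 9)}.

{(1, 10), (4, 39), (5, 25), (8, 26), (8, 38), (8, 9)}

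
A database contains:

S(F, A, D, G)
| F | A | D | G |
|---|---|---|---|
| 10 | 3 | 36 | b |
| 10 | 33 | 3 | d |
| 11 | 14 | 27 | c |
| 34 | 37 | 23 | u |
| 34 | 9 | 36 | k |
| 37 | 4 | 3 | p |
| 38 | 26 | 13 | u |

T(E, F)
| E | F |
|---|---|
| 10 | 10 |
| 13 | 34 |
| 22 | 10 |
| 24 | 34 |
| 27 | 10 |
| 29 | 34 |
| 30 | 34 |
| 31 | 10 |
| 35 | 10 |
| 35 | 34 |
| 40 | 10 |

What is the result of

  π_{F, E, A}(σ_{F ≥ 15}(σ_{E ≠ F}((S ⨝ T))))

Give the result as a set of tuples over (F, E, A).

Natural join on F: {(10, 3, 36, b, 10), (10, 3, 36, b, 22), (10, 3, 36, b, 27), (10, 3, 36, b, 31), (10, 3, 36, b, 35), (10, 3, 36, b, 40), (10, 33, 3, d, 10), (10, 33, 3, d, 22), (10, 33, 3, d, 27), (10, 33, 3, d, 31), (10, 33, 3, d, 35), (10, 33, 3, d, 40), (34, 37, 23, u, 13), (34, 37, 23, u, 24), (34, 37, 23, u, 29), (34, 37, 23, u, 30), (34, 37, 23, u, 35), (34, 9, 36, k, 13), (34, 9, 36, k, 24), (34, 9, 36, k, 29), (34, 9, 36, k, 30), (34, 9, 36, k, 35)}
Filtering on E ≠ F leaves {(10, 3, 36, b, 22), (10, 3, 36, b, 27), (10, 3, 36, b, 31), (10, 3, 36, b, 35), (10, 3, 36, b, 40), (10, 33, 3, d, 22), (10, 33, 3, d, 27), (10, 33, 3, d, 31), (10, 33, 3, d, 35), (10, 33, 3, d, 40), (34, 37, 23, u, 13), (34, 37, 23, u, 24), (34, 37, 23, u, 29), (34, 37, 23, u, 30), (34, 37, 23, u, 35), (34, 9, 36, k, 13), (34, 9, 36, k, 24), (34, 9, 36, k, 29), (34, 9, 36, k, 30), (34, 9, 36, k, 35)}.
Filtering on F ≥ 15 leaves {(34, 37, 23, u, 13), (34, 37, 23, u, 24), (34, 37, 23, u, 29), (34, 37, 23, u, 30), (34, 37, 23, u, 35), (34, 9, 36, k, 13), (34, 9, 36, k, 24), (34, 9, 36, k, 29), (34, 9, 36, k, 30), (34, 9, 36, k, 35)}.
Projecting to F, E, A: {(34, 13, 37), (34, 13, 9), (34, 24, 37), (34, 24, 9), (34, 29, 37), (34, 29, 9), (34, 30, 37), (34, 30, 9), (34, 35, 37), (34, 35, 9)}

{(34, 13, 37), (34, 13, 9), (34, 24, 37), (34, 24, 9), (34, 29, 37), (34, 29, 9), (34, 30, 37), (34, 30, 9), (34, 35, 37), (34, 35, 9)}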